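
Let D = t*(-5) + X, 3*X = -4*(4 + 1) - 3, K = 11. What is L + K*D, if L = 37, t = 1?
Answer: -307/3 ≈ -102.33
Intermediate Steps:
X = -23/3 (X = (-4*(4 + 1) - 3)/3 = (-4*5 - 3)/3 = (-20 - 3)/3 = (⅓)*(-23) = -23/3 ≈ -7.6667)
D = -38/3 (D = 1*(-5) - 23/3 = -5 - 23/3 = -38/3 ≈ -12.667)
L + K*D = 37 + 11*(-38/3) = 37 - 418/3 = -307/3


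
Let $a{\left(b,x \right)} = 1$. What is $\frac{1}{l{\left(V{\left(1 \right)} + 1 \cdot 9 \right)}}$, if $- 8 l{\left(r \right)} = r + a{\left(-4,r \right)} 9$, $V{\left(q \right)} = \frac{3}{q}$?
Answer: $- \frac{8}{21} \approx -0.38095$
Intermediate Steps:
$l{\left(r \right)} = - \frac{9}{8} - \frac{r}{8}$ ($l{\left(r \right)} = - \frac{r + 1 \cdot 9}{8} = - \frac{r + 9}{8} = - \frac{9 + r}{8} = - \frac{9}{8} - \frac{r}{8}$)
$\frac{1}{l{\left(V{\left(1 \right)} + 1 \cdot 9 \right)}} = \frac{1}{- \frac{9}{8} - \frac{\frac{3}{1} + 1 \cdot 9}{8}} = \frac{1}{- \frac{9}{8} - \frac{3 \cdot 1 + 9}{8}} = \frac{1}{- \frac{9}{8} - \frac{3 + 9}{8}} = \frac{1}{- \frac{9}{8} - \frac{3}{2}} = \frac{1}{- \frac{21}{8}} = - \frac{8}{21}$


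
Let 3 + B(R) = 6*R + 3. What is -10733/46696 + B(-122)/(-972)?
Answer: 1979083/3782376 ≈ 0.52324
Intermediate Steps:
B(R) = 6*R (B(R) = -3 + (6*R + 3) = -3 + (3 + 6*R) = 6*R)
-10733/46696 + B(-122)/(-972) = -10733/46696 + (6*(-122))/(-972) = -10733*1/46696 - 732*(-1/972) = -10733/46696 + 61/81 = 1979083/3782376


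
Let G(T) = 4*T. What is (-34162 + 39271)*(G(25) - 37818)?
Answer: -192701262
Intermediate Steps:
(-34162 + 39271)*(G(25) - 37818) = (-34162 + 39271)*(4*25 - 37818) = 5109*(100 - 37818) = 5109*(-37718) = -192701262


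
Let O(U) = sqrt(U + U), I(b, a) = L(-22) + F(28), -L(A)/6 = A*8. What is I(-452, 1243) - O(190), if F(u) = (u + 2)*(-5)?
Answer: 906 - 2*sqrt(95) ≈ 886.51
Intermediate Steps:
L(A) = -48*A (L(A) = -6*A*8 = -48*A)
F(u) = -10 - 5*u (F(u) = (2 + u)*(-5) = -10 - 5*u)
I(b, a) = 906 (I(b, a) = -48*(-22) + (-10 - 5*28) = 1056 + (-10 - 140) = 1056 - 150 = 906)
O(U) = sqrt(2)*sqrt(U) (O(U) = sqrt(2*U) = sqrt(2)*sqrt(U))
I(-452, 1243) - O(190) = 906 - sqrt(2)*sqrt(190) = 906 - 2*sqrt(95)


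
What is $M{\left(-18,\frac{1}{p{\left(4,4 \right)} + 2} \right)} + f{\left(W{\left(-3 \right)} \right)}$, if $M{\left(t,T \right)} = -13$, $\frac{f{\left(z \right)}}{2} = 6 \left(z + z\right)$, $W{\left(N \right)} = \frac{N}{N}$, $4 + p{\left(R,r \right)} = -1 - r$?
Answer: $11$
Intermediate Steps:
$p{\left(R,r \right)} = -5 - r$ ($p{\left(R,r \right)} = -4 - \left(1 + r\right) = -5 - r$)
$W{\left(N \right)} = 1$
$f{\left(z \right)} = 24 z$ ($f{\left(z \right)} = 2 \cdot 6 \left(z + z\right) = 2 \cdot 6 \cdot 2 z = 2 \cdot 12 z = 24 z$)
$M{\left(-18,\frac{1}{p{\left(4,4 \right)} + 2} \right)} + f{\left(W{\left(-3 \right)} \right)} = -13 + 24 \cdot 1 = -13 + 24 = 11$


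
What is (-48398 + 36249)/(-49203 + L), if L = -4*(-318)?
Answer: 12149/47931 ≈ 0.25347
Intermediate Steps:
L = 1272
(-48398 + 36249)/(-49203 + L) = (-48398 + 36249)/(-49203 + 1272) = -12149/(-47931) = -12149*(-1/47931) = 12149/47931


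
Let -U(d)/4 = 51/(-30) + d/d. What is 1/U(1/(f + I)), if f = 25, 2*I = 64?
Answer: 5/14 ≈ 0.35714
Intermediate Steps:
I = 32 (I = (½)*64 = 32)
U(d) = 14/5 (U(d) = -4*(51/(-30) + d/d) = -4*(51*(-1/30) + 1) = -4*(-17/10 + 1) = -4*(-7/10) = 14/5)
1/U(1/(f + I)) = 1/(14/5) = 5/14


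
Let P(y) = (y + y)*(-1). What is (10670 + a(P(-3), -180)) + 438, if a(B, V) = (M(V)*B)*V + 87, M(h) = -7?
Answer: 18755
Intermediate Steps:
P(y) = -2*y (P(y) = (2*y)*(-1) = -2*y)
a(B, V) = 87 - 7*B*V (a(B, V) = (-7*B)*V + 87 = -7*B*V + 87 = 87 - 7*B*V)
(10670 + a(P(-3), -180)) + 438 = (10670 + (87 - 7*(-2*(-3))*(-180))) + 438 = (10670 + (87 - 7*6*(-180))) + 438 = (10670 + (87 + 7560)) + 438 = (10670 + 7647) + 438 = 18317 + 438 = 18755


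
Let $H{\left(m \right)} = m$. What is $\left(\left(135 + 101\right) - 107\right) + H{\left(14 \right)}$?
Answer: $143$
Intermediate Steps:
$\left(\left(135 + 101\right) - 107\right) + H{\left(14 \right)} = \left(\left(135 + 101\right) - 107\right) + 14 = \left(236 - 107\right) + 14 = 129 + 14 = 143$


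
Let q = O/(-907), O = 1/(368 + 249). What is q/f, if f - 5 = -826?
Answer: 1/459447199 ≈ 2.1765e-9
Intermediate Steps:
O = 1/617 ≈ 0.0016207
f = -821 (f = 5 - 826 = -821)
q = -1/559619 (q = (1/617)/(-907) = (1/617)*(-1/907) = -1/559619 ≈ -1.7869e-6)
q/f = -1/559619/(-821) = -1/559619*(-1/821) = 1/459447199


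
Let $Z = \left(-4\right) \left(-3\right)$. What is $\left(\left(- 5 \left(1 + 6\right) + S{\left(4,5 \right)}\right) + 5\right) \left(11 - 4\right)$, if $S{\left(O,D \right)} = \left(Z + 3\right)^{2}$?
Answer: $1365$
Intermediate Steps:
$Z = 12$
$S{\left(O,D \right)} = 225$ ($S{\left(O,D \right)} = \left(12 + 3\right)^{2} = 15^{2} = 225$)
$\left(\left(- 5 \left(1 + 6\right) + S{\left(4,5 \right)}\right) + 5\right) \left(11 - 4\right) = \left(\left(- 5 \left(1 + 6\right) + 225\right) + 5\right) \left(11 - 4\right) = \left(\left(\left(-5\right) 7 + 225\right) + 5\right) 7 = \left(\left(-35 + 225\right) + 5\right) 7 = \left(190 + 5\right) 7 = 195 \cdot 7 = 1365$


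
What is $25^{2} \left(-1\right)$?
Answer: $-625$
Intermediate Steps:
$25^{2} \left(-1\right) = 625 \left(-1\right) = -625$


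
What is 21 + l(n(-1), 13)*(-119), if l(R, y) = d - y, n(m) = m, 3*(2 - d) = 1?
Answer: 4109/3 ≈ 1369.7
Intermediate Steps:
d = 5/3 (d = 2 - ⅓*1 = 2 - ⅓ = 5/3 ≈ 1.6667)
l(R, y) = 5/3 - y
21 + l(n(-1), 13)*(-119) = 21 + (5/3 - 1*13)*(-119) = 21 + (5/3 - 13)*(-119) = 21 - 34/3*(-119) = 21 + 4046/3 = 4109/3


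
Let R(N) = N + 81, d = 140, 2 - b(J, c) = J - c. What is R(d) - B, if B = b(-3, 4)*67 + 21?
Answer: -403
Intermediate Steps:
b(J, c) = 2 + c - J (b(J, c) = 2 - (J - c) = 2 + (c - J) = 2 + c - J)
R(N) = 81 + N
B = 624 (B = (2 + 4 - 1*(-3))*67 + 21 = (2 + 4 + 3)*67 + 21 = 9*67 + 21 = 603 + 21 = 624)
R(d) - B = (81 + 140) - 1*624 = 221 - 624 = -403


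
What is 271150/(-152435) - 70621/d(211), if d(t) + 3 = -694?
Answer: 2115224117/21249439 ≈ 99.543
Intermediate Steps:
d(t) = -697 (d(t) = -3 - 694 = -697)
271150/(-152435) - 70621/d(211) = 271150/(-152435) - 70621/(-697) = 271150*(-1/152435) - 70621*(-1/697) = -54230/30487 + 70621/697 = 2115224117/21249439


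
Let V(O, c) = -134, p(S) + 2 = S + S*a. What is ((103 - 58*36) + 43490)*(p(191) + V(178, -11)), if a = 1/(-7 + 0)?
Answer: 8051970/7 ≈ 1.1503e+6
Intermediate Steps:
a = -1/7 (a = 1/(-7) = -1/7 ≈ -0.14286)
p(S) = -2 + 6*S/7 (p(S) = -2 + (S + S*(-1/7)) = -2 + (S - S/7) = -2 + 6*S/7)
((103 - 58*36) + 43490)*(p(191) + V(178, -11)) = ((103 - 58*36) + 43490)*((-2 + (6/7)*191) - 134) = ((103 - 2088) + 43490)*((-2 + 1146/7) - 134) = (-1985 + 43490)*(1132/7 - 134) = 41505*(194/7) = 8051970/7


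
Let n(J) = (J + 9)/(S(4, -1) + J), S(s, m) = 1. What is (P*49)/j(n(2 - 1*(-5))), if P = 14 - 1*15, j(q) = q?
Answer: -49/2 ≈ -24.500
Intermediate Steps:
n(J) = (9 + J)/(1 + J) (n(J) = (J + 9)/(1 + J) = (9 + J)/(1 + J))
P = -1 (P = 14 - 15 = -1)
(P*49)/j(n(2 - 1*(-5))) = (-1*49)/(((9 + (2 - 1*(-5)))/(1 + (2 - 1*(-5))))) = -49*(1 + (2 + 5))/(9 + (2 + 5)) = -49*(1 + 7)/(9 + 7) = -49/(16/8) = -49/((1/8)*16) = -49/2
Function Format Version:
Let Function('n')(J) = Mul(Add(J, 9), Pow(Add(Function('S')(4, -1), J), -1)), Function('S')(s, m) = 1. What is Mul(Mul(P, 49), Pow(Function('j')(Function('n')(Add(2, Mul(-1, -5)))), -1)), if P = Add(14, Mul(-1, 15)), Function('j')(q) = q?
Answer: Rational(-49, 2) ≈ -24.500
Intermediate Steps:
Function('n')(J) = Mul(Pow(Add(1, J), -1), Add(9, J)) (Function('n')(J) = Mul(Add(J, 9), Pow(Add(1, J), -1)) = Mul(Add(9, J), Pow(Add(1, J), -1)) = Mul(Pow(Add(1, J), -1), Add(9, J)))
P = -1 (P = Add(14, -15) = -1)
Mul(Mul(P, 49), Pow(Function('j')(Function('n')(Add(2, Mul(-1, -5)))), -1)) = Mul(Mul(-1, 49), Pow(Mul(Pow(Add(1, Add(2, Mul(-1, -5))), -1), Add(9, Add(2, Mul(-1, -5)))), -1)) = Mul(-49, Pow(Mul(Pow(Add(1, Add(2, 5)), -1), Add(9, Add(2, 5))), -1)) = Mul(-49, Pow(Mul(Pow(Add(1, 7), -1), Add(9, 7)), -1)) = Mul(-49, Pow(Mul(Pow(8, -1), 16), -1)) = Mul(-49, Pow(Mul(Rational(1, 8), 16), -1)) = Mul(-49, Pow(2, -1)) = Mul(-49, Rational(1, 2)) = Rational(-49, 2)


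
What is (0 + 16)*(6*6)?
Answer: 576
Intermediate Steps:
(0 + 16)*(6*6) = 16*36 = 576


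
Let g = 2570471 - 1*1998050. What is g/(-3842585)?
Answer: -572421/3842585 ≈ -0.14897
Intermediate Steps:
g = 572421 (g = 2570471 - 1998050 = 572421)
g/(-3842585) = 572421/(-3842585) = 572421*(-1/3842585) = -572421/3842585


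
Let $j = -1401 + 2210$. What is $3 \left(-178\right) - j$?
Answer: $-1343$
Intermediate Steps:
$j = 809$
$3 \left(-178\right) - j = 3 \left(-178\right) - 809 = -534 - 809 = -1343$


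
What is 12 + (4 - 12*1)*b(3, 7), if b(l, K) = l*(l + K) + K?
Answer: -284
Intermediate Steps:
b(l, K) = K + l*(K + l) (b(l, K) = l*(K + l) + K = K + l*(K + l))
12 + (4 - 12*1)*b(3, 7) = 12 + (4 - 12*1)*(7 + 3² + 7*3) = 12 + (4 - 12)*(7 + 9 + 21) = 12 - 8*37 = 12 - 296 = -284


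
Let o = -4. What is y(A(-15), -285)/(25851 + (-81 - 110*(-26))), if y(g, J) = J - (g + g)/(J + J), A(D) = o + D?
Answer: -2138/214725 ≈ -0.0099569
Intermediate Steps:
A(D) = -4 + D
y(g, J) = J - g/J (y(g, J) = J - 2*g/(2*J) = J - 2*g*1/(2*J) = J - g/J)
y(A(-15), -285)/(25851 + (-81 - 110*(-26))) = (-285 - 1*(-4 - 15)/(-285))/(25851 + (-81 - 110*(-26))) = (-285 - 1*(-19)*(-1/285))/(25851 + (-81 + 2860)) = (-285 - 1/15)/(25851 + 2779) = -4276/15/28630 = -4276/15*1/28630 = -2138/214725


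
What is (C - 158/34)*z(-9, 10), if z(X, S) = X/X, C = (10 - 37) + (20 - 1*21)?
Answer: -555/17 ≈ -32.647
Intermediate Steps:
C = -28 (C = -27 + (20 - 21) = -27 - 1 = -28)
z(X, S) = 1
(C - 158/34)*z(-9, 10) = (-28 - 158/34)*1 = (-28 - 158*1/34)*1 = (-28 - 79/17)*1 = -555/17*1 = -555/17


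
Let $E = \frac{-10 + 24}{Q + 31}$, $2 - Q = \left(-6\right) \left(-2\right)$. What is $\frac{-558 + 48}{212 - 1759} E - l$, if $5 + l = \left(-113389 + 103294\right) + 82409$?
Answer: $- \frac{6580099}{91} \approx -72309.0$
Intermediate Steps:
$Q = -10$ ($Q = 2 - \left(-6\right) \left(-2\right) = 2 - 12 = -10$)
$E = \frac{2}{3}$ ($E = \frac{-10 + 24}{-10 + 31} = \frac{14}{21} = 14 \cdot \frac{1}{21} = \frac{2}{3} \approx 0.66667$)
$l = 72309$ ($l = -5 + \left(\left(-113389 + 103294\right) + 82409\right) = -5 + \left(-10095 + 82409\right) = -5 + 72314 = 72309$)
$\frac{-558 + 48}{212 - 1759} E - l = \frac{-558 + 48}{212 - 1759} \cdot \frac{2}{3} - 72309 = - \frac{510}{-1547} \cdot \frac{2}{3} - 72309 = \left(-510\right) \left(- \frac{1}{1547}\right) \frac{2}{3} - 72309 = \frac{30}{91} \cdot \frac{2}{3} - 72309 = \frac{20}{91} - 72309 = - \frac{6580099}{91}$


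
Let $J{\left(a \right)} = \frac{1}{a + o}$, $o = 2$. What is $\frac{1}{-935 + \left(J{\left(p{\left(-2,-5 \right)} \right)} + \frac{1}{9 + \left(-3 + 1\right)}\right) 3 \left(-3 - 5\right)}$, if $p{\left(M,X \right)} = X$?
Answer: $- \frac{7}{6513} \approx -0.0010748$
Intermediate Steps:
$J{\left(a \right)} = \frac{1}{2 + a}$ ($J{\left(a \right)} = \frac{1}{a + 2} = \frac{1}{2 + a}$)
$\frac{1}{-935 + \left(J{\left(p{\left(-2,-5 \right)} \right)} + \frac{1}{9 + \left(-3 + 1\right)}\right) 3 \left(-3 - 5\right)} = \frac{1}{-935 + \left(\frac{1}{2 - 5} + \frac{1}{9 + \left(-3 + 1\right)}\right) 3 \left(-3 - 5\right)} = \frac{1}{-935 + \left(\frac{1}{-3} + \frac{1}{9 - 2}\right) 3 \left(-8\right)} = \frac{1}{-935 + \left(- \frac{1}{3} + \frac{1}{7}\right) \left(-24\right)} = \frac{1}{-935 - - \frac{32}{7}} = \frac{1}{-935 + \frac{32}{7}} = \frac{1}{- \frac{6513}{7}} = - \frac{7}{6513}$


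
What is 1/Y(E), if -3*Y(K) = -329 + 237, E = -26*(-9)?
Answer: 3/92 ≈ 0.032609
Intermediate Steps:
E = 234
Y(K) = 92/3 (Y(K) = -(-329 + 237)/3 = -⅓*(-92) = 92/3)
1/Y(E) = 1/(92/3) = 3/92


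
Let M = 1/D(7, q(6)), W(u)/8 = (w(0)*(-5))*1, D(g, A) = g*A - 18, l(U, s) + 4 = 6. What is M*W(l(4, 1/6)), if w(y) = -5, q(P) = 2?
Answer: -50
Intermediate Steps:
l(U, s) = 2 (l(U, s) = -4 + 6 = 2)
D(g, A) = -18 + A*g (D(g, A) = A*g - 18 = -18 + A*g)
W(u) = 200 (W(u) = 8*(-5*(-5)*1) = 8*(25*1) = 8*25 = 200)
M = -¼ (M = 1/(-18 + 2*7) = 1/(-18 + 14) = 1/(-4) = -¼ ≈ -0.25000)
M*W(l(4, 1/6)) = -¼*200 = -50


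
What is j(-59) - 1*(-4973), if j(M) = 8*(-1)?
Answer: 4965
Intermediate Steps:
j(M) = -8
j(-59) - 1*(-4973) = -8 - 1*(-4973) = -8 + 4973 = 4965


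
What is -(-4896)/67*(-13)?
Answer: -63648/67 ≈ -949.97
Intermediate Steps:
-(-4896)/67*(-13) = -72*(-68/67)*(-13) = (4896/67)*(-13) = -63648/67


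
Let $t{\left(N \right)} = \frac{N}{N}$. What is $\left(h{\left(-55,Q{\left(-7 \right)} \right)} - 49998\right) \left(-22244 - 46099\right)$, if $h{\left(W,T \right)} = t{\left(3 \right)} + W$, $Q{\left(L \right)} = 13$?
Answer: $3420703836$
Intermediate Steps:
$t{\left(N \right)} = 1$
$h{\left(W,T \right)} = 1 + W$
$\left(h{\left(-55,Q{\left(-7 \right)} \right)} - 49998\right) \left(-22244 - 46099\right) = \left(\left(1 - 55\right) - 49998\right) \left(-22244 - 46099\right) = \left(-54 - 49998\right) \left(-68343\right) = \left(-50052\right) \left(-68343\right) = 3420703836$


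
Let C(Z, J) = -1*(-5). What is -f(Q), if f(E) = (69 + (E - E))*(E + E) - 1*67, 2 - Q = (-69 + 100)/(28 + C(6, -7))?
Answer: -873/11 ≈ -79.364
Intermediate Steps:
C(Z, J) = 5
Q = 35/33 (Q = 2 - (-69 + 100)/(28 + 5) = 2 - 31/33 = 35/33 ≈ 1.0606)
f(E) = -67 + 138*E (f(E) = (69 + 0)*(2*E) - 67 = 69*(2*E) - 67 = 138*E - 67 = -67 + 138*E)
-f(Q) = -(-67 + 138*(35/33)) = -(-67 + 1610/11) = -1*873/11 = -873/11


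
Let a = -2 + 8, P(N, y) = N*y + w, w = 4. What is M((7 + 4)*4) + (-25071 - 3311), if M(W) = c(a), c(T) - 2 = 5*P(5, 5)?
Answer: -28235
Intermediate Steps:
P(N, y) = 4 + N*y (P(N, y) = N*y + 4 = 4 + N*y)
a = 6
c(T) = 147 (c(T) = 2 + 5*(4 + 5*5) = 2 + 5*(4 + 25) = 2 + 5*29 = 2 + 145 = 147)
M(W) = 147
M((7 + 4)*4) + (-25071 - 3311) = 147 + (-25071 - 3311) = 147 - 28382 = -28235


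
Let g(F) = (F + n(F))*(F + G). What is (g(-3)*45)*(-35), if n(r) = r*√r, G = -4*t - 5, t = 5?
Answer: -132300 - 132300*I*√3 ≈ -1.323e+5 - 2.2915e+5*I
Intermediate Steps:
G = -25 (G = -4*5 - 5 = -20 - 5 = -25)
n(r) = r^(3/2)
g(F) = (-25 + F)*(F + F^(3/2)) (g(F) = (F + F^(3/2))*(F - 25) = (F + F^(3/2))*(-25 + F) = (-25 + F)*(F + F^(3/2)))
(g(-3)*45)*(-35) = (((-3)² + (-3)^(5/2) - 25*(-3) - (-75)*I*√3)*45)*(-35) = ((9 + 9*I*√3 + 75 - (-75)*I*√3)*45)*(-35) = ((9 + 9*I*√3 + 75 + 75*I*√3)*45)*(-35) = ((84 + 84*I*√3)*45)*(-35) = (3780 + 3780*I*√3)*(-35) = -132300 - 132300*I*√3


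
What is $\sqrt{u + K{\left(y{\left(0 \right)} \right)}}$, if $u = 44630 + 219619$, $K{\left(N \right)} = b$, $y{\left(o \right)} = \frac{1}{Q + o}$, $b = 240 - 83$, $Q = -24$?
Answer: $\sqrt{264406} \approx 514.2$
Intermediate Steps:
$b = 157$
$y{\left(o \right)} = \frac{1}{-24 + o}$
$K{\left(N \right)} = 157$
$u = 264249$
$\sqrt{u + K{\left(y{\left(0 \right)} \right)}} = \sqrt{264249 + 157} = \sqrt{264406}$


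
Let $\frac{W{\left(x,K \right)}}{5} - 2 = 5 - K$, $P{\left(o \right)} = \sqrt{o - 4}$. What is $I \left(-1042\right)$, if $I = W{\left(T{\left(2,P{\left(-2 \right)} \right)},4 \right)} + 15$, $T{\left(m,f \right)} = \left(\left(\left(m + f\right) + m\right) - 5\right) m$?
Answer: $-31260$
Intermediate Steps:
$P{\left(o \right)} = \sqrt{-4 + o}$
$T{\left(m,f \right)} = m \left(-5 + f + 2 m\right)$ ($T{\left(m,f \right)} = \left(\left(\left(f + m\right) + m\right) - 5\right) m = \left(\left(f + 2 m\right) - 5\right) m = \left(-5 + f + 2 m\right) m = m \left(-5 + f + 2 m\right)$)
$W{\left(x,K \right)} = 35 - 5 K$ ($W{\left(x,K \right)} = 10 + 5 \left(5 - K\right) = 10 - \left(-25 + 5 K\right) = 35 - 5 K$)
$I = 30$ ($I = \left(35 - 20\right) + 15 = 15 + 15 = 30$)
$I \left(-1042\right) = 30 \left(-1042\right) = -31260$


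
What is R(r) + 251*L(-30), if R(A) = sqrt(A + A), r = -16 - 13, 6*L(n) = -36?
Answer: -1506 + I*sqrt(58) ≈ -1506.0 + 7.6158*I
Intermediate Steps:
L(n) = -6 (L(n) = (1/6)*(-36) = -6)
r = -29
R(A) = sqrt(2)*sqrt(A) (R(A) = sqrt(2*A) = sqrt(2)*sqrt(A))
R(r) + 251*L(-30) = sqrt(2)*sqrt(-29) + 251*(-6) = sqrt(2)*(I*sqrt(29)) - 1506 = I*sqrt(58) - 1506 = -1506 + I*sqrt(58)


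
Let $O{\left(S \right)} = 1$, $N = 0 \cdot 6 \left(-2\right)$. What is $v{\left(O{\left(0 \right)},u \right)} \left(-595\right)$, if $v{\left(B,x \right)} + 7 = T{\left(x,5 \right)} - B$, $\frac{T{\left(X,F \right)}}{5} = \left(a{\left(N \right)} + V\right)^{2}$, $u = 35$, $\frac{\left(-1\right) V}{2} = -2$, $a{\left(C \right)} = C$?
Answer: $-42840$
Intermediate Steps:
$N = 0$ ($N = 0 \left(-2\right) = 0$)
$V = 4$ ($V = \left(-2\right) \left(-2\right) = 4$)
$T{\left(X,F \right)} = 80$ ($T{\left(X,F \right)} = 5 \left(0 + 4\right)^{2} = 5 \cdot 4^{2} = 5 \cdot 16 = 80$)
$v{\left(B,x \right)} = 73 - B$ ($v{\left(B,x \right)} = -7 - \left(-80 + B\right) = 73 - B$)
$v{\left(O{\left(0 \right)},u \right)} \left(-595\right) = \left(73 - 1\right) \left(-595\right) = 72 \left(-595\right) = -42840$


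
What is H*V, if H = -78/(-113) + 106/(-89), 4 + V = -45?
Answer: 246764/10057 ≈ 24.537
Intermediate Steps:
V = -49 (V = -4 - 45 = -49)
H = -5036/10057 (H = -78*(-1/113) + 106*(-1/89) = 78/113 - 106/89 = -5036/10057 ≈ -0.50075)
H*V = -5036/10057*(-49) = 246764/10057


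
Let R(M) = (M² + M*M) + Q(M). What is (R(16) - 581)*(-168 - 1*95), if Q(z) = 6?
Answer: 16569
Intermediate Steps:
R(M) = 6 + 2*M² (R(M) = (M² + M*M) + 6 = (M² + M²) + 6 = 2*M² + 6 = 6 + 2*M²)
(R(16) - 581)*(-168 - 1*95) = ((6 + 2*16²) - 581)*(-168 - 1*95) = ((6 + 2*256) - 581)*(-168 - 95) = ((6 + 512) - 581)*(-263) = (518 - 581)*(-263) = -63*(-263) = 16569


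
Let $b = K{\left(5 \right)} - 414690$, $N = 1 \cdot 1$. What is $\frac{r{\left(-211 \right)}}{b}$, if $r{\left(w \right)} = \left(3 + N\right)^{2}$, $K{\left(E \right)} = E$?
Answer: $- \frac{16}{414685} \approx -3.8584 \cdot 10^{-5}$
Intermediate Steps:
$N = 1$
$r{\left(w \right)} = 16$ ($r{\left(w \right)} = \left(3 + 1\right)^{2} = 4^{2} = 16$)
$b = -414685$ ($b = 5 - 414690 = -414685$)
$\frac{r{\left(-211 \right)}}{b} = \frac{16}{-414685} = 16 \left(- \frac{1}{414685}\right) = - \frac{16}{414685}$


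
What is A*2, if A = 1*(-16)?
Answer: -32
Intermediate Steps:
A = -16
A*2 = -16*2 = -32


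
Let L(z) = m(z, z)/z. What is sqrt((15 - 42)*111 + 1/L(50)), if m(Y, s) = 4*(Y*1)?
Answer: I*sqrt(11987)/2 ≈ 54.743*I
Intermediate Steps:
m(Y, s) = 4*Y
L(z) = 4 (L(z) = (4*z)/z = 4)
sqrt((15 - 42)*111 + 1/L(50)) = sqrt((15 - 42)*111 + 1/4) = sqrt(-27*111 + 1/4) = sqrt(-2997 + 1/4) = sqrt(-11987/4) = I*sqrt(11987)/2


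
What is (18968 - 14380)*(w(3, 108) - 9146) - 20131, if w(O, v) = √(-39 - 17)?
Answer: -41981979 + 9176*I*√14 ≈ -4.1982e+7 + 34333.0*I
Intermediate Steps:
w(O, v) = 2*I*√14 (w(O, v) = √(-56) = 2*I*√14)
(18968 - 14380)*(w(3, 108) - 9146) - 20131 = (18968 - 14380)*(2*I*√14 - 9146) - 20131 = 4588*(-9146 + 2*I*√14) - 20131 = (-41961848 + 9176*I*√14) - 20131 = -41981979 + 9176*I*√14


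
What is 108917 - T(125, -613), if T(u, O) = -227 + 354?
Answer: 108790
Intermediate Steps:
T(u, O) = 127
108917 - T(125, -613) = 108917 - 1*127 = 108917 - 127 = 108790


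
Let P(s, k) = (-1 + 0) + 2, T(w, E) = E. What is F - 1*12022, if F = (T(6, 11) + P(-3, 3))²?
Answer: -11878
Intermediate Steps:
P(s, k) = 1 (P(s, k) = -1 + 2 = 1)
F = 144 (F = (11 + 1)² = 12² = 144)
F - 1*12022 = 144 - 1*12022 = 144 - 12022 = -11878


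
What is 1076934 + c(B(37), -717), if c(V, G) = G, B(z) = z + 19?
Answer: 1076217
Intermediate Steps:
B(z) = 19 + z
1076934 + c(B(37), -717) = 1076934 - 717 = 1076217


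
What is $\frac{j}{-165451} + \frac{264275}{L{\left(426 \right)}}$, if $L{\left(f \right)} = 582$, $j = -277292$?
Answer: $\frac{43885946969}{96292482} \approx 455.76$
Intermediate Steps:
$\frac{j}{-165451} + \frac{264275}{L{\left(426 \right)}} = - \frac{277292}{-165451} + \frac{264275}{582} = \left(-277292\right) \left(- \frac{1}{165451}\right) + 264275 \cdot \frac{1}{582} = \frac{277292}{165451} + \frac{264275}{582} = \frac{43885946969}{96292482}$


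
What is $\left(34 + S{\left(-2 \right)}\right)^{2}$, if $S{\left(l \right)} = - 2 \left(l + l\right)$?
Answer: $1764$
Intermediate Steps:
$S{\left(l \right)} = - 4 l$ ($S{\left(l \right)} = - 2 \cdot 2 l = - 4 l$)
$\left(34 + S{\left(-2 \right)}\right)^{2} = \left(34 - -8\right)^{2} = \left(34 + 8\right)^{2} = 42^{2} = 1764$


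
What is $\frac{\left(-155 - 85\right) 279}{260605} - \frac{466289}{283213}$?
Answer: $- \frac{28096237465}{14761344773} \approx -1.9034$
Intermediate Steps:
$\frac{\left(-155 - 85\right) 279}{260605} - \frac{466289}{283213} = \left(-240\right) 279 \cdot \frac{1}{260605} - \frac{466289}{283213} = \left(-66960\right) \frac{1}{260605} - \frac{466289}{283213} = - \frac{13392}{52121} - \frac{466289}{283213} = - \frac{28096237465}{14761344773}$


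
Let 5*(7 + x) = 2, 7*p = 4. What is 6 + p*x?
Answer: 78/35 ≈ 2.2286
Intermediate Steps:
p = 4/7 (p = (1/7)*4 = 4/7 ≈ 0.57143)
x = -33/5 (x = -7 + (1/5)*2 = -7 + 2/5 = -33/5 ≈ -6.6000)
6 + p*x = 6 + (4/7)*(-33/5) = 6 - 132/35 = 78/35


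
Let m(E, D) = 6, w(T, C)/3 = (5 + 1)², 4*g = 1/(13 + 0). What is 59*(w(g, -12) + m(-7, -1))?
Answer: 6726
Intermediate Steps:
g = 1/52 (g = 1/(4*(13 + 0)) = (¼)/13 = (¼)*(1/13) = 1/52 ≈ 0.019231)
w(T, C) = 108 (w(T, C) = 3*(5 + 1)² = 3*6² = 3*36 = 108)
59*(w(g, -12) + m(-7, -1)) = 59*(108 + 6) = 59*114 = 6726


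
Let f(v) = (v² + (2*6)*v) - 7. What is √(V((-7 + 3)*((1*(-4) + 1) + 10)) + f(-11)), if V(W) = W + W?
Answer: I*√74 ≈ 8.6023*I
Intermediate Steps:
V(W) = 2*W
f(v) = -7 + v² + 12*v (f(v) = (v² + 12*v) - 7 = -7 + v² + 12*v)
√(V((-7 + 3)*((1*(-4) + 1) + 10)) + f(-11)) = √(2*((-7 + 3)*((1*(-4) + 1) + 10)) + (-7 + (-11)² + 12*(-11))) = √(2*(-4*((-4 + 1) + 10)) + (-7 + 121 - 132)) = √(2*(-4*(-3 + 10)) - 18) = √(2*(-4*7) - 18) = √(2*(-28) - 18) = √(-56 - 18) = √(-74) = I*√74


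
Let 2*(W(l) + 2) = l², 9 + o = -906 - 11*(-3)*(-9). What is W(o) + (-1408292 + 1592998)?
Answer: 919176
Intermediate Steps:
o = -1212 (o = -9 + (-906 - 11*(-3)*(-9)) = -9 + (-906 - (-33)*(-9)) = -9 + (-906 - 1*297) = -9 + (-906 - 297) = -9 - 1203 = -1212)
W(l) = -2 + l²/2
W(o) + (-1408292 + 1592998) = (-2 + (½)*(-1212)²) + (-1408292 + 1592998) = (-2 + (½)*1468944) + 184706 = (-2 + 734472) + 184706 = 734470 + 184706 = 919176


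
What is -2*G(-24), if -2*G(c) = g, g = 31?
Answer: 31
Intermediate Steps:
G(c) = -31/2 (G(c) = -1/2*31 = -31/2)
-2*G(-24) = -2*(-31/2) = 31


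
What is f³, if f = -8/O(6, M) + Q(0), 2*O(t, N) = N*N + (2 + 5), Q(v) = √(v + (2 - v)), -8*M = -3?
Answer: -2356910080/95443993 + 3563426*√2/208849 ≈ -0.56456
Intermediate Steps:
M = 3/8 (M = -⅛*(-3) = 3/8 ≈ 0.37500)
Q(v) = √2
O(t, N) = 7/2 + N²/2 (O(t, N) = (N*N + (2 + 5))/2 = (N² + 7)/2 = (7 + N²)/2 = 7/2 + N²/2)
f = -1024/457 + √2 (f = -8/(7/2 + (3/8)²/2) + √2 = -8/(7/2 + (½)*(9/64)) + √2 = -8/(7/2 + 9/128) + √2 = -8/457/128 + √2 = -8*128/457 + √2 = -2*512/457 + √2 = -1024/457 + √2 ≈ -0.82649)
f³ = (-1024/457 + √2)³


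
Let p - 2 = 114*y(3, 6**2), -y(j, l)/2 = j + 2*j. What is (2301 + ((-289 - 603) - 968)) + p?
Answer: -1609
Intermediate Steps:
y(j, l) = -6*j (y(j, l) = -2*(j + 2*j) = -6*j)
p = -2050 (p = 2 + 114*(-6*3) = 2 + 114*(-18) = 2 - 2052 = -2050)
(2301 + ((-289 - 603) - 968)) + p = (2301 + ((-289 - 603) - 968)) - 2050 = (2301 + (-892 - 968)) - 2050 = (2301 - 1860) - 2050 = 441 - 2050 = -1609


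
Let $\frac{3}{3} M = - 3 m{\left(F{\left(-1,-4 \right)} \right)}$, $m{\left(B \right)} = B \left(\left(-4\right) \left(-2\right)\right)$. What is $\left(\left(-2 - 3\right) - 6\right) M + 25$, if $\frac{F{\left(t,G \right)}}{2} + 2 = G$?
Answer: $-3143$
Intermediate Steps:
$F{\left(t,G \right)} = -4 + 2 G$
$m{\left(B \right)} = 8 B$ ($m{\left(B \right)} = B 8 = 8 B$)
$M = 288$ ($M = - 3 \cdot 8 \left(-4 + 2 \left(-4\right)\right) = - 3 \cdot 8 \left(-4 - 8\right) = - 3 \cdot 8 \left(-12\right) = \left(-3\right) \left(-96\right) = 288$)
$\left(\left(-2 - 3\right) - 6\right) M + 25 = \left(\left(-2 - 3\right) - 6\right) 288 + 25 = \left(-5 - 6\right) 288 + 25 = \left(-11\right) 288 + 25 = -3168 + 25 = -3143$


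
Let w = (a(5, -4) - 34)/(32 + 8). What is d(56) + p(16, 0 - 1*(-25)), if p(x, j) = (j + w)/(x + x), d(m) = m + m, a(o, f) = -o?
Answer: 144321/1280 ≈ 112.75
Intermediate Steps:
w = -39/40 (w = (-1*5 - 34)/(32 + 8) = (-5 - 34)/40 = -39*1/40 = -39/40 ≈ -0.97500)
d(m) = 2*m
p(x, j) = (-39/40 + j)/(2*x) (p(x, j) = (j - 39/40)/(x + x) = (-39/40 + j)/((2*x)) = (-39/40 + j)*(1/(2*x)) = (-39/40 + j)/(2*x))
d(56) + p(16, 0 - 1*(-25)) = 2*56 + (1/80)*(-39 + 40*(0 - 1*(-25)))/16 = 112 + (1/80)*(1/16)*(-39 + 40*(0 + 25)) = 112 + (1/80)*(1/16)*(-39 + 40*25) = 112 + (1/80)*(1/16)*(-39 + 1000) = 112 + (1/80)*(1/16)*961 = 112 + 961/1280 = 144321/1280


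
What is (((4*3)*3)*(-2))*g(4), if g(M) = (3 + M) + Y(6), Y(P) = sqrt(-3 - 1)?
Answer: -504 - 144*I ≈ -504.0 - 144.0*I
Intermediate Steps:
Y(P) = 2*I (Y(P) = sqrt(-4) = 2*I)
g(M) = 3 + M + 2*I (g(M) = (3 + M) + 2*I = 3 + M + 2*I)
(((4*3)*3)*(-2))*g(4) = (((4*3)*3)*(-2))*(3 + 4 + 2*I) = ((12*3)*(-2))*(7 + 2*I) = (36*(-2))*(7 + 2*I) = -72*(7 + 2*I) = -504 - 144*I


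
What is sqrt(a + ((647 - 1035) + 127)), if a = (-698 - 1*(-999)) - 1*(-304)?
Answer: 2*sqrt(86) ≈ 18.547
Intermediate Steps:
a = 605 (a = (-698 + 999) + 304 = 301 + 304 = 605)
sqrt(a + ((647 - 1035) + 127)) = sqrt(605 + ((647 - 1035) + 127)) = sqrt(605 + (-388 + 127)) = sqrt(605 - 261) = sqrt(344) = 2*sqrt(86)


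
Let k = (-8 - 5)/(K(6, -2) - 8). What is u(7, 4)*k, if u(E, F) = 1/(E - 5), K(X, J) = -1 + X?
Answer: 13/6 ≈ 2.1667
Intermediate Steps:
k = 13/3 (k = (-8 - 5)/((-1 + 6) - 8) = -13/(5 - 8) = -13/(-3) = -13*(-⅓) = 13/3 ≈ 4.3333)
u(E, F) = 1/(-5 + E)
u(7, 4)*k = (13/3)/(-5 + 7) = (13/3)/2 = (½)*(13/3) = 13/6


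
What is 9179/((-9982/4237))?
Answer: -38891423/9982 ≈ -3896.2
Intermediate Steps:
9179/((-9982/4237)) = 9179/((-9982*1/4237)) = 9179/(-9982/4237) = 9179*(-4237/9982) = -38891423/9982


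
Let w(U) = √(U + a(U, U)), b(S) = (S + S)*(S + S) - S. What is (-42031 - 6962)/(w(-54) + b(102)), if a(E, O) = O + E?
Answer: -112994189/95745131 + 48993*I*√2/191490262 ≈ -1.1802 + 0.00036183*I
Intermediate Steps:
a(E, O) = E + O
b(S) = -S + 4*S² (b(S) = (2*S)*(2*S) - S = 4*S² - S = -S + 4*S²)
w(U) = √3*√U (w(U) = √(U + (U + U)) = √(U + 2*U) = √(3*U) = √3*√U)
(-42031 - 6962)/(w(-54) + b(102)) = (-42031 - 6962)/(√3*√(-54) + 102*(-1 + 4*102)) = -48993/(√3*(3*I*√6) + 102*(-1 + 408)) = -48993/(9*I*√2 + 102*407) = -48993/(9*I*√2 + 41514) = -48993/(41514 + 9*I*√2)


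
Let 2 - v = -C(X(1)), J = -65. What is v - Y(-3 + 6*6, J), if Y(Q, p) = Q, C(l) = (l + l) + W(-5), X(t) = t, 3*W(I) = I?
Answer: -92/3 ≈ -30.667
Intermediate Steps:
W(I) = I/3
C(l) = -5/3 + 2*l (C(l) = (l + l) + (⅓)*(-5) = 2*l - 5/3 = -5/3 + 2*l)
v = 7/3 (v = 2 - (-1)*(-5/3 + 2*1) = 2 - (-1)*(-5/3 + 2) = 2 - (-1)/3 = 2 - 1*(-⅓) = 2 + ⅓ = 7/3 ≈ 2.3333)
v - Y(-3 + 6*6, J) = 7/3 - (-3 + 6*6) = 7/3 - (-3 + 36) = 7/3 - 1*33 = 7/3 - 33 = -92/3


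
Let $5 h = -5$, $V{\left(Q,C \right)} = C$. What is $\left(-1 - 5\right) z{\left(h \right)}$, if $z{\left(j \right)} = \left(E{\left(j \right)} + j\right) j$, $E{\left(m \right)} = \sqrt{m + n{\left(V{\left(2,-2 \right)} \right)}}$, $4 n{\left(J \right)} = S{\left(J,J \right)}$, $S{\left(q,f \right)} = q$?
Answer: $-6 + 3 i \sqrt{6} \approx -6.0 + 7.3485 i$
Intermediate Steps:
$h = -1$ ($h = \frac{1}{5} \left(-5\right) = -1$)
$n{\left(J \right)} = \frac{J}{4}$
$E{\left(m \right)} = \sqrt{- \frac{1}{2} + m}$ ($E{\left(m \right)} = \sqrt{m + \frac{1}{4} \left(-2\right)} = \sqrt{m - \frac{1}{2}} = \sqrt{- \frac{1}{2} + m}$)
$z{\left(j \right)} = j \left(j + \frac{\sqrt{-2 + 4 j}}{2}\right)$ ($z{\left(j \right)} = \left(\frac{\sqrt{-2 + 4 j}}{2} + j\right) j = \left(j + \frac{\sqrt{-2 + 4 j}}{2}\right) j = j \left(j + \frac{\sqrt{-2 + 4 j}}{2}\right)$)
$\left(-1 - 5\right) z{\left(h \right)} = \left(-1 - 5\right) \frac{1}{2} \left(-1\right) \left(\sqrt{-2 + 4 \left(-1\right)} + 2 \left(-1\right)\right) = \left(-1 - 5\right) \frac{1}{2} \left(-1\right) \left(\sqrt{-2 - 4} - 2\right) = - 6 \cdot \frac{1}{2} \left(-1\right) \left(\sqrt{-6} - 2\right) = - 6 \cdot \frac{1}{2} \left(-1\right) \left(i \sqrt{6} - 2\right) = - 6 \cdot \frac{1}{2} \left(-1\right) \left(-2 + i \sqrt{6}\right) = - 6 \left(1 - \frac{i \sqrt{6}}{2}\right) = -6 + 3 i \sqrt{6}$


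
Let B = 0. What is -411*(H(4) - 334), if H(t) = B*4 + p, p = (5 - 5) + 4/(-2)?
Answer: 138096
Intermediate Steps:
p = -2 (p = 0 + 4*(-½) = 0 - 2 = -2)
H(t) = -2 (H(t) = 0*4 - 2 = 0 - 2 = -2)
-411*(H(4) - 334) = -411*(-2 - 334) = -411*(-336) = 138096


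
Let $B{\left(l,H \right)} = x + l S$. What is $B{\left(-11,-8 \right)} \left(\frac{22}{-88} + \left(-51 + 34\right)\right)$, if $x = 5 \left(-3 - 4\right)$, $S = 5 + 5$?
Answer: $\frac{10005}{4} \approx 2501.3$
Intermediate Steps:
$S = 10$
$x = -35$ ($x = 5 \left(-7\right) = -35$)
$B{\left(l,H \right)} = -35 + 10 l$ ($B{\left(l,H \right)} = -35 + l 10 = -35 + 10 l$)
$B{\left(-11,-8 \right)} \left(\frac{22}{-88} + \left(-51 + 34\right)\right) = \left(-35 + 10 \left(-11\right)\right) \left(\frac{22}{-88} + \left(-51 + 34\right)\right) = \left(-35 - 110\right) \left(22 \left(- \frac{1}{88}\right) - 17\right) = - 145 \left(- \frac{1}{4} - 17\right) = \left(-145\right) \left(- \frac{69}{4}\right) = \frac{10005}{4}$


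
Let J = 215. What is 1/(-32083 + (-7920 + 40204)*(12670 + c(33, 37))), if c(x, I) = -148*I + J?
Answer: 1/239160073 ≈ 4.1813e-9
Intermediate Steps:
c(x, I) = 215 - 148*I (c(x, I) = -148*I + 215 = 215 - 148*I)
1/(-32083 + (-7920 + 40204)*(12670 + c(33, 37))) = 1/(-32083 + (-7920 + 40204)*(12670 + (215 - 148*37))) = 1/(-32083 + 32284*(12670 + (215 - 5476))) = 1/(-32083 + 32284*(12670 - 5261)) = 1/(-32083 + 32284*7409) = 1/(-32083 + 239192156) = 1/239160073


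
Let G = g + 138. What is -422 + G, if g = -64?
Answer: -348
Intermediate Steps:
G = 74 (G = -64 + 138 = 74)
-422 + G = -422 + 74 = -348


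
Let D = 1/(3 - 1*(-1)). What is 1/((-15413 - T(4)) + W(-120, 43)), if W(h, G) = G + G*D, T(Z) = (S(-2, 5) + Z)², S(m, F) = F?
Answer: -4/61761 ≈ -6.4766e-5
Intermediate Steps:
D = ¼ (D = 1/(3 + 1) = 1/4 = ¼ ≈ 0.25000)
T(Z) = (5 + Z)²
W(h, G) = 5*G/4 (W(h, G) = G + G*(¼) = G + G/4 = 5*G/4)
1/((-15413 - T(4)) + W(-120, 43)) = 1/((-15413 - (5 + 4)²) + (5/4)*43) = 1/((-15413 - 1*9²) + 215/4) = 1/((-15413 - 1*81) + 215/4) = 1/((-15413 - 81) + 215/4) = 1/(-15494 + 215/4) = 1/(-61761/4) = -4/61761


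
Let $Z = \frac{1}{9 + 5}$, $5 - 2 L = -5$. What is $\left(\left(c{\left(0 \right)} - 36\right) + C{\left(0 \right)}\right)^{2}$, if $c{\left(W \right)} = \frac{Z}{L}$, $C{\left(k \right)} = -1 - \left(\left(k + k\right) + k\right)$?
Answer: $\frac{6702921}{4900} \approx 1367.9$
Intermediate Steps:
$L = 5$ ($L = \frac{5}{2} - - \frac{5}{2} = \frac{5}{2} + \frac{5}{2} = 5$)
$Z = \frac{1}{14} \approx 0.071429$
$C{\left(k \right)} = -1 - 3 k$ ($C{\left(k \right)} = -1 - \left(2 k + k\right) = -1 - 3 k$)
$c{\left(W \right)} = \frac{1}{70}$ ($c{\left(W \right)} = \frac{1}{14 \cdot 5} = \frac{1}{14} \cdot \frac{1}{5} = \frac{1}{70}$)
$\left(\left(c{\left(0 \right)} - 36\right) + C{\left(0 \right)}\right)^{2} = \left(\left(\frac{1}{70} - 36\right) - 1\right)^{2} = \left(\left(\frac{1}{70} - 36\right) + \left(-1 + 0\right)\right)^{2} = \left(- \frac{2519}{70} - 1\right)^{2} = \left(- \frac{2589}{70}\right)^{2} = \frac{6702921}{4900}$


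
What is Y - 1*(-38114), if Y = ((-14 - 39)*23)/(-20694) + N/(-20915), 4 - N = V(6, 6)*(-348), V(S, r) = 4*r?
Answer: 16496163867461/432815010 ≈ 38114.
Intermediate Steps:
N = 8356 (N = 4 - 4*6*(-348) = 4 - 24*(-348) = 4 - 1*(-8352) = 4 + 8352 = 8356)
Y = -147423679/432815010 (Y = ((-14 - 39)*23)/(-20694) + 8356/(-20915) = -53*23*(-1/20694) + 8356*(-1/20915) = -1219*(-1/20694) - 8356/20915 = 1219/20694 - 8356/20915 = -147423679/432815010 ≈ -0.34062)
Y - 1*(-38114) = -147423679/432815010 - 1*(-38114) = -147423679/432815010 + 38114 = 16496163867461/432815010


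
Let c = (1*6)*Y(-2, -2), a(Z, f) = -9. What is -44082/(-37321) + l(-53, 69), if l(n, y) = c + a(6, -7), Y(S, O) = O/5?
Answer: -1906887/186605 ≈ -10.219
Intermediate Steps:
Y(S, O) = O/5 (Y(S, O) = O*(⅕) = O/5)
c = -12/5 (c = (1*6)*((⅕)*(-2)) = 6*(-⅖) = -12/5 ≈ -2.4000)
l(n, y) = -57/5 (l(n, y) = -12/5 - 9 = -57/5)
-44082/(-37321) + l(-53, 69) = -44082/(-37321) - 57/5 = -44082*(-1/37321) - 57/5 = 44082/37321 - 57/5 = -1906887/186605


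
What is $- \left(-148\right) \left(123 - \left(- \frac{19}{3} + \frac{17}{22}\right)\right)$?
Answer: $\frac{627890}{33} \approx 19027.0$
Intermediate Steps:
$- \left(-148\right) \left(123 - \left(- \frac{19}{3} + \frac{17}{22}\right)\right) = - \left(-148\right) \left(123 - - \frac{367}{66}\right) = - \left(-148\right) \left(123 + \left(- \frac{17}{22} + \frac{19}{3}\right)\right) = - \left(-148\right) \left(123 + \frac{367}{66}\right) = - \frac{\left(-148\right) 8485}{66} = \left(-1\right) \left(- \frac{627890}{33}\right) = \frac{627890}{33}$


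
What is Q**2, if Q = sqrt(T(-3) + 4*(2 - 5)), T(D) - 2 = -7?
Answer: -17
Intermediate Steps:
T(D) = -5 (T(D) = 2 - 7 = -5)
Q = I*sqrt(17) (Q = sqrt(-5 + 4*(2 - 5)) = sqrt(-5 + 4*(-3)) = sqrt(-5 - 12) = sqrt(-17) = I*sqrt(17) ≈ 4.1231*I)
Q**2 = (I*sqrt(17))**2 = -17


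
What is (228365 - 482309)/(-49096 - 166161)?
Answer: 253944/215257 ≈ 1.1797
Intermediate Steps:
(228365 - 482309)/(-49096 - 166161) = -253944/(-215257) = -253944*(-1/215257) = 253944/215257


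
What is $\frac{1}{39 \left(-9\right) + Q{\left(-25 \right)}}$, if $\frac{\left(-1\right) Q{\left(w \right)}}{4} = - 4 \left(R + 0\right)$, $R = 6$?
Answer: $- \frac{1}{255} \approx -0.0039216$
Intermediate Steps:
$Q{\left(w \right)} = 96$ ($Q{\left(w \right)} = - 4 \left(- 4 \left(6 + 0\right)\right) = - 4 \left(\left(-4\right) 6\right) = \left(-4\right) \left(-24\right) = 96$)
$\frac{1}{39 \left(-9\right) + Q{\left(-25 \right)}} = \frac{1}{39 \left(-9\right) + 96} = \frac{1}{-351 + 96} = \frac{1}{-255} = - \frac{1}{255}$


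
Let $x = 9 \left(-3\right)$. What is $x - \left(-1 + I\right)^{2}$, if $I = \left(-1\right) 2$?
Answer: $-36$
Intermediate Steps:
$I = -2$
$x = -27$
$x - \left(-1 + I\right)^{2} = -27 - \left(-1 - 2\right)^{2} = -27 - \left(-3\right)^{2} = -27 - 9 = -36$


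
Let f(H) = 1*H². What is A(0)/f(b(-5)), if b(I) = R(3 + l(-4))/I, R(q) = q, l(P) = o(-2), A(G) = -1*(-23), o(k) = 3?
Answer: 575/36 ≈ 15.972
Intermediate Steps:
A(G) = 23
l(P) = 3
b(I) = 6/I (b(I) = (3 + 3)/I = 6/I)
f(H) = H²
A(0)/f(b(-5)) = 23/((6/(-5))²) = 23/((6*(-⅕))²) = 23/((-6/5)²) = 23/(36/25) = 23*(25/36) = 575/36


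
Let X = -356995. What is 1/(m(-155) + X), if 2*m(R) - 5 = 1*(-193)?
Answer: -1/357089 ≈ -2.8004e-6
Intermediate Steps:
m(R) = -94 (m(R) = 5/2 + (1*(-193))/2 = 5/2 + (½)*(-193) = 5/2 - 193/2 = -94)
1/(m(-155) + X) = 1/(-94 - 356995) = 1/(-357089) = -1/357089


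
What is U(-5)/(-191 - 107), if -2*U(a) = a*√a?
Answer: -5*I*√5/596 ≈ -0.018759*I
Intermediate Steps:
U(a) = -a^(3/2)/2 (U(a) = -a*√a/2 = -a^(3/2)/2)
U(-5)/(-191 - 107) = (-(-5)*I*√5/2)/(-191 - 107) = -(-5)*I*√5/2/(-298) = (5*I*√5/2)*(-1/298) = -5*I*√5/596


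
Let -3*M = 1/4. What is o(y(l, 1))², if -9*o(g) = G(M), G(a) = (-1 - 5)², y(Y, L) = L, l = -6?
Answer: 16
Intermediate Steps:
M = -1/12 (M = -⅓/4 = -⅓*¼ = -1/12 ≈ -0.083333)
G(a) = 36 (G(a) = (-6)² = 36)
o(g) = -4 (o(g) = -⅑*36 = -4)
o(y(l, 1))² = (-4)² = 16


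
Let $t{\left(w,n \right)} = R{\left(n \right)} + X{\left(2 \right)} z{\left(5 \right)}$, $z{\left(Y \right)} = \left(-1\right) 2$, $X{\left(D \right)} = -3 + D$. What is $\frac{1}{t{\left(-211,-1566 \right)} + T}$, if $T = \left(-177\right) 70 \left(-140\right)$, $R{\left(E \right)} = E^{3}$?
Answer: $- \frac{1}{3838654894} \approx -2.6051 \cdot 10^{-10}$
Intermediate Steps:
$z{\left(Y \right)} = -2$
$t{\left(w,n \right)} = 2 + n^{3}$ ($t{\left(w,n \right)} = n^{3} + \left(-3 + 2\right) \left(-2\right) = n^{3} - -2 = n^{3} + 2 = 2 + n^{3}$)
$T = 1734600$ ($T = \left(-12390\right) \left(-140\right) = 1734600$)
$\frac{1}{t{\left(-211,-1566 \right)} + T} = \frac{1}{\left(2 + \left(-1566\right)^{3}\right) + 1734600} = \frac{1}{\left(2 - 3840389496\right) + 1734600} = \frac{1}{-3840389494 + 1734600} = \frac{1}{-3838654894} = - \frac{1}{3838654894}$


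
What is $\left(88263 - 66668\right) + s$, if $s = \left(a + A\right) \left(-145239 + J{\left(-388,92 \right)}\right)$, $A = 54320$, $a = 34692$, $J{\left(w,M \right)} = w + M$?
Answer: $-12954339825$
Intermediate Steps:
$J{\left(w,M \right)} = M + w$
$s = -12954361420$ ($s = \left(34692 + 54320\right) \left(-145239 + \left(92 - 388\right)\right) = 89012 \left(-145239 - 296\right) = 89012 \left(-145535\right) = -12954361420$)
$\left(88263 - 66668\right) + s = \left(88263 - 66668\right) - 12954361420 = 21595 - 12954361420 = -12954339825$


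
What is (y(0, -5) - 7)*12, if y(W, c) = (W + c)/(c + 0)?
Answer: -72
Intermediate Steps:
y(W, c) = (W + c)/c
(y(0, -5) - 7)*12 = ((0 - 5)/(-5) - 7)*12 = (-⅕*(-5) - 7)*12 = (1 - 7)*12 = -6*12 = -72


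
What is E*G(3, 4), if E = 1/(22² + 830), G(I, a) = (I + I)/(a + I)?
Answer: 1/1533 ≈ 0.00065232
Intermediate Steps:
G(I, a) = 2*I/(I + a) (G(I, a) = (2*I)/(I + a) = 2*I/(I + a))
E = 1/1314 (E = 1/(484 + 830) = 1/1314 ≈ 0.00076103)
E*G(3, 4) = (2*3/(3 + 4))/1314 = (2*3/7)/1314 = (2*3*(⅐))/1314 = (1/1314)*(6/7) = 1/1533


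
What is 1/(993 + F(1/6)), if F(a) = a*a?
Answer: 36/35749 ≈ 0.0010070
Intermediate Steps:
F(a) = a²
1/(993 + F(1/6)) = 1/(993 + (1/6)²) = 1/(993 + (⅙)²) = 1/(993 + 1/36) = 1/(35749/36) = 36/35749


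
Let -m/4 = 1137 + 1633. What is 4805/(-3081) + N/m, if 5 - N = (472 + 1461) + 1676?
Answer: -10533869/8534370 ≈ -1.2343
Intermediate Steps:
m = -11080 (m = -4*(1137 + 1633) = -4*2770 = -11080)
N = -3604 (N = 5 - ((472 + 1461) + 1676) = 5 - (1933 + 1676) = 5 - 1*3609 = 5 - 3609 = -3604)
4805/(-3081) + N/m = 4805/(-3081) - 3604/(-11080) = 4805*(-1/3081) - 3604*(-1/11080) = -4805/3081 + 901/2770 = -10533869/8534370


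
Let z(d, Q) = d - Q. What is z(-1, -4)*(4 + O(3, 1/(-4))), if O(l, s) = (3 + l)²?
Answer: 120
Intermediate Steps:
z(-1, -4)*(4 + O(3, 1/(-4))) = (-1 - 1*(-4))*(4 + (3 + 3)²) = (-1 + 4)*(4 + 6²) = 3*(4 + 36) = 3*40 = 120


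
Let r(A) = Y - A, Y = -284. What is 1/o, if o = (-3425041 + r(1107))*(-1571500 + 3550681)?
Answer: -1/6781529112192 ≈ -1.4746e-13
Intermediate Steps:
r(A) = -284 - A
o = -6781529112192 (o = (-3425041 + (-284 - 1*1107))*(-1571500 + 3550681) = (-3425041 + (-284 - 1107))*1979181 = (-3425041 - 1391)*1979181 = -3426432*1979181 = -6781529112192)
1/o = 1/(-6781529112192) = -1/6781529112192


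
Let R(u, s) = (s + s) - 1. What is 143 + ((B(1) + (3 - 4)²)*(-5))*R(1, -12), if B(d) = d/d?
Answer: 393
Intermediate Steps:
B(d) = 1
R(u, s) = -1 + 2*s (R(u, s) = 2*s - 1 = -1 + 2*s)
143 + ((B(1) + (3 - 4)²)*(-5))*R(1, -12) = 143 + ((1 + (3 - 4)²)*(-5))*(-1 + 2*(-12)) = 143 + ((1 + (-1)²)*(-5))*(-1 - 24) = 143 + ((1 + 1)*(-5))*(-25) = 143 + (2*(-5))*(-25) = 143 - 10*(-25) = 143 + 250 = 393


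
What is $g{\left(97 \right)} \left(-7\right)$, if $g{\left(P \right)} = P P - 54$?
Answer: $-65485$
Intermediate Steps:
$g{\left(P \right)} = -54 + P^{2}$ ($g{\left(P \right)} = P^{2} - 54 = -54 + P^{2}$)
$g{\left(97 \right)} \left(-7\right) = \left(-54 + 97^{2}\right) \left(-7\right) = \left(-54 + 9409\right) \left(-7\right) = 9355 \left(-7\right) = -65485$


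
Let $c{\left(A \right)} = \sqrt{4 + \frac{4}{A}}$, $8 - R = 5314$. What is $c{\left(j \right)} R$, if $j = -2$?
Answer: $- 5306 \sqrt{2} \approx -7503.8$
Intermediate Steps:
$R = -5306$ ($R = 8 - 5314 = -5306$)
$c{\left(j \right)} R = 2 \sqrt{\frac{1 - 2}{-2}} \left(-5306\right) = 2 \sqrt{\left(- \frac{1}{2}\right) \left(-1\right)} \left(-5306\right) = \frac{2}{\sqrt{2}} \left(-5306\right) = 2 \frac{\sqrt{2}}{2} \left(-5306\right) = \sqrt{2} \left(-5306\right) = - 5306 \sqrt{2}$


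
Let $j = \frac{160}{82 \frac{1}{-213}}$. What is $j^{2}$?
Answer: $\frac{290361600}{1681} \approx 1.7273 \cdot 10^{5}$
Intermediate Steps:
$j = - \frac{17040}{41}$ ($j = \frac{160}{82 \left(- \frac{1}{213}\right)} = \frac{160}{- \frac{82}{213}} = 160 \left(- \frac{213}{82}\right) = - \frac{17040}{41} \approx -415.61$)
$j^{2} = \left(- \frac{17040}{41}\right)^{2} = \frac{290361600}{1681}$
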